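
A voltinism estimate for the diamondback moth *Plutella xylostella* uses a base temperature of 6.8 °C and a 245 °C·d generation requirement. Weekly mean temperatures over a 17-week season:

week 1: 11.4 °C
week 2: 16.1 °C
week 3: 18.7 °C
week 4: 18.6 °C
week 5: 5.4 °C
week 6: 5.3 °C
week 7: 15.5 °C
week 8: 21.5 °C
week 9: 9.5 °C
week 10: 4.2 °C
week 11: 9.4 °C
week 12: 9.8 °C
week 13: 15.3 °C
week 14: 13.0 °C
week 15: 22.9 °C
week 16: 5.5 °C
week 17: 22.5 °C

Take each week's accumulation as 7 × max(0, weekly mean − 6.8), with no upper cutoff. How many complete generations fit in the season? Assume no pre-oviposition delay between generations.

3 generations

Weekly DD (7 × max(0, T̄ − 6.8)): 32.2, 65.1, 83.3, 82.6, 0.0, 0.0, 60.9, 102.9, 18.9, 0.0, 18.2, 21.0, 59.5, 43.4, 112.7, 0.0, 109.9.
Season total = 810.6 DD.
Complete generations = ⌊810.6 / 245⌋ = 3.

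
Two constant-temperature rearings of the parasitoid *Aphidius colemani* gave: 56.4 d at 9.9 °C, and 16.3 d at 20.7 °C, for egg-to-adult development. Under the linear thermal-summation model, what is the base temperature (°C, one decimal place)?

5.5 °C

Under the model K = D·(T − T_b), so D₁·(T₁ − T_b) = D₂·(T₂ − T_b).
56.4·(9.9 − T_b) = 16.3·(20.7 − T_b)
T_b = (56.4·9.9 − 16.3·20.7) / (56.4 − 16.3) = 220.95 / 40.1 = 5.510 °C ≈ 5.5 °C.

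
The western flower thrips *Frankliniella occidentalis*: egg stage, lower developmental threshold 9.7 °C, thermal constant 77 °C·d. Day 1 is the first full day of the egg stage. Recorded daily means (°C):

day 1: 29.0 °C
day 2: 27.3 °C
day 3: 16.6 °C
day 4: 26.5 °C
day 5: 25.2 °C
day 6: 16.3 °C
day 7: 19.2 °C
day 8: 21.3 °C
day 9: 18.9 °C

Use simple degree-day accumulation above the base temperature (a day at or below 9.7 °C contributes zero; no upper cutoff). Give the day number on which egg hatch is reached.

Daily DD above 9.7 °C: 19.3, 17.6, 6.9, 16.8, 15.5, 6.6, 9.5, 11.6, 9.2.
Cumulative: 19.3, 36.9, 43.8, 60.6, 76.1, 82.7, 92.2, 103.8, 113.0.
The total first reaches 77 DD on day 6.

day 6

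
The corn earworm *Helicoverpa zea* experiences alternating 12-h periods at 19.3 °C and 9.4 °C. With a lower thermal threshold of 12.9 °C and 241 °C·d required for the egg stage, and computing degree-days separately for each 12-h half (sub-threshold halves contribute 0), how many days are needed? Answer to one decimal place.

Day half: max(0, 19.3 − 12.9) × 0.5 = 6.4 × 0.5 = 3.20 DD.
Night half: max(0, 9.4 − 12.9) × 0.5 = 0.0 × 0.5 = 0.00 DD.
Per 24 h: 3.20 DD/day.
Duration = 241 / 3.20 = 75.312 ≈ 75.3 days.

75.3 days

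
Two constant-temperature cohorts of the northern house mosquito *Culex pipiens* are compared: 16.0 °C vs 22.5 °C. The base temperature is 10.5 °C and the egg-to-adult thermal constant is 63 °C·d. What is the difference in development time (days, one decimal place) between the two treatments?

6.2 days

At 16.0 °C: 63 / (16.0 − 10.5) = 63 / 5.5 = 11.455 d.
At 22.5 °C: 63 / (22.5 − 10.5) = 63 / 12.0 = 5.250 d.
Difference = |11.455 − 5.250| = 6.205 ≈ 6.2 days.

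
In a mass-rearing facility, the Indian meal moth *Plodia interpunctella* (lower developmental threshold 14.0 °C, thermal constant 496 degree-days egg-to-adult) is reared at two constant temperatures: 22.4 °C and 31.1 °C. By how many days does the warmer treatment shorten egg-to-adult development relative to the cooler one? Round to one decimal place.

30.0 days

At 22.4 °C: 496 / (22.4 − 14.0) = 496 / 8.4 = 59.048 d.
At 31.1 °C: 496 / (31.1 − 14.0) = 496 / 17.1 = 29.006 d.
Difference = |59.048 − 29.006| = 30.042 ≈ 30.0 days.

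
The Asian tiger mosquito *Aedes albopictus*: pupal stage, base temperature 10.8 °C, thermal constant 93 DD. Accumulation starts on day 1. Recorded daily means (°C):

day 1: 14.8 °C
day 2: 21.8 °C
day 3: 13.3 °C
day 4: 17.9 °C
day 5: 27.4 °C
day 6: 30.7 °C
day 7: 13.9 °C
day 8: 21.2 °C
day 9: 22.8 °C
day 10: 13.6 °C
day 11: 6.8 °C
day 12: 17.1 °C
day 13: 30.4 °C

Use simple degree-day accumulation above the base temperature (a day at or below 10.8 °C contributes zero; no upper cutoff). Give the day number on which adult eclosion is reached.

Daily DD above 10.8 °C: 4.0, 11.0, 2.5, 7.1, 16.6, 19.9, 3.1, 10.4, 12.0, 2.8, 0.0, 6.3, 19.6.
Cumulative: 4.0, 15.0, 17.5, 24.6, 41.2, 61.1, 64.2, 74.6, 86.6, 89.4, 89.4, 95.7, 115.3.
The total first reaches 93 DD on day 12.

day 12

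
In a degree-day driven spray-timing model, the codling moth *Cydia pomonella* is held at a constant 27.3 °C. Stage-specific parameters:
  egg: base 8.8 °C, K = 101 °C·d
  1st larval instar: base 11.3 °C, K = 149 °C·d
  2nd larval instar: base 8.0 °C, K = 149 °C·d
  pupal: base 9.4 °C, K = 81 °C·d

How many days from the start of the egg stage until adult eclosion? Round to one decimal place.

egg: 101 / (27.3 − 8.8) = 101 / 18.5 = 5.459 d.
1st larval instar: 149 / (27.3 − 11.3) = 149 / 16.0 = 9.312 d.
2nd larval instar: 149 / (27.3 − 8.0) = 149 / 19.3 = 7.720 d.
pupal: 81 / (27.3 − 9.4) = 81 / 17.9 = 4.525 d.
Sum = 27.017 ≈ 27.0 days.

27.0 days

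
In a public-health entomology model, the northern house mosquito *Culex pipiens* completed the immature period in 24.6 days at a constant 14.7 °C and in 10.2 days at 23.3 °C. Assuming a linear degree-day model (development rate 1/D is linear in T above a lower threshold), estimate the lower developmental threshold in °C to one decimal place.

8.6 °C

Under the model K = D·(T − T_b), so D₁·(T₁ − T_b) = D₂·(T₂ − T_b).
24.6·(14.7 − T_b) = 10.2·(23.3 − T_b)
T_b = (24.6·14.7 − 10.2·23.3) / (24.6 − 10.2) = 123.96 / 14.4 = 8.608 °C ≈ 8.6 °C.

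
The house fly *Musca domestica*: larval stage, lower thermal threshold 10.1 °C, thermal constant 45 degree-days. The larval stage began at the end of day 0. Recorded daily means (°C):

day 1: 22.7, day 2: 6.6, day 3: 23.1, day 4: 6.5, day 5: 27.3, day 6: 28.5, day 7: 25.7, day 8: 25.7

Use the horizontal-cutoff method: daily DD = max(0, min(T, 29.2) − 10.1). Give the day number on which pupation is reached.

day 6

Daily DD above 10.1 °C (capped at 19.1): 12.6, 0.0, 13.0, 0.0, 17.2, 18.4, 15.6, 15.6.
Cumulative: 12.6, 12.6, 25.6, 25.6, 42.8, 61.2, 76.8, 92.4.
The total first reaches 45 DD on day 6.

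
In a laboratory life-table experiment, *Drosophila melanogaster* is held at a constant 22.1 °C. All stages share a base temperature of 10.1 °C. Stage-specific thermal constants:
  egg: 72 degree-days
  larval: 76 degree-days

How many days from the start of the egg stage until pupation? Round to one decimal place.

Daily accumulation at 22.1 °C = 22.1 − 10.1 = 12.0 DD/day.
Total K = 72 + 76 = 148 DD.
Total duration = 148 / 12.0 = 12.333 ≈ 12.3 days.

12.3 days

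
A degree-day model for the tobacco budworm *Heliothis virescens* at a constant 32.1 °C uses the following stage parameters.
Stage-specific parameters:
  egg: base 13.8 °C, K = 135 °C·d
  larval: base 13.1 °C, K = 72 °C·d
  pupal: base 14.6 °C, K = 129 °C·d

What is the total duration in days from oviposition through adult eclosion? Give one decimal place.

18.5 days

egg: 135 / (32.1 − 13.8) = 135 / 18.3 = 7.377 d.
larval: 72 / (32.1 − 13.1) = 72 / 19.0 = 3.789 d.
pupal: 129 / (32.1 − 14.6) = 129 / 17.5 = 7.371 d.
Sum = 18.538 ≈ 18.5 days.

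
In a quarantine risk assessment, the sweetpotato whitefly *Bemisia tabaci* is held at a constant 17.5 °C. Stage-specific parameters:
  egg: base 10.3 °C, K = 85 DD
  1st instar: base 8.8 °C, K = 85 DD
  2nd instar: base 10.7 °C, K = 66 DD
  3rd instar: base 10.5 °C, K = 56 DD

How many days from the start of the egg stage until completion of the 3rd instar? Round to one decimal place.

39.3 days

egg: 85 / (17.5 − 10.3) = 85 / 7.2 = 11.806 d.
1st instar: 85 / (17.5 − 8.8) = 85 / 8.7 = 9.770 d.
2nd instar: 66 / (17.5 − 10.7) = 66 / 6.8 = 9.706 d.
3rd instar: 56 / (17.5 − 10.5) = 56 / 7.0 = 8.000 d.
Sum = 39.282 ≈ 39.3 days.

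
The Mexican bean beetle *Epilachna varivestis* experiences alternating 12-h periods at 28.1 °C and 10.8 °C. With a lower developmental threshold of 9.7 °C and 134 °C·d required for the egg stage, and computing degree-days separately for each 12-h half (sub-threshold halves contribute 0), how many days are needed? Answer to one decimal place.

Day half: max(0, 28.1 − 9.7) × 0.5 = 18.4 × 0.5 = 9.20 DD.
Night half: max(0, 10.8 − 9.7) × 0.5 = 1.1 × 0.5 = 0.55 DD.
Per 24 h: 9.75 DD/day.
Duration = 134 / 9.75 = 13.744 ≈ 13.7 days.

13.7 days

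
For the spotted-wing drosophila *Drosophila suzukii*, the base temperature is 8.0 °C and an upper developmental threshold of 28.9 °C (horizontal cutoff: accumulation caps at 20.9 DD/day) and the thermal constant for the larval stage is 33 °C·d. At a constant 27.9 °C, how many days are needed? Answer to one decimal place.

1.7 days

Daily accumulation = 27.9 − 8.0 = 19.9 DD/day.
Duration = 33 / 19.9 = 1.658 ≈ 1.7 days.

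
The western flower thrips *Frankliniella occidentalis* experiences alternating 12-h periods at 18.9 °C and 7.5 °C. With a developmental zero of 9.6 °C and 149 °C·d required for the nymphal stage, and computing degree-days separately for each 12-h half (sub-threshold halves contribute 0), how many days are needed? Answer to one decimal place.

Day half: max(0, 18.9 − 9.6) × 0.5 = 9.3 × 0.5 = 4.65 DD.
Night half: max(0, 7.5 − 9.6) × 0.5 = 0.0 × 0.5 = 0.00 DD.
Per 24 h: 4.65 DD/day.
Duration = 149 / 4.65 = 32.043 ≈ 32.0 days.

32.0 days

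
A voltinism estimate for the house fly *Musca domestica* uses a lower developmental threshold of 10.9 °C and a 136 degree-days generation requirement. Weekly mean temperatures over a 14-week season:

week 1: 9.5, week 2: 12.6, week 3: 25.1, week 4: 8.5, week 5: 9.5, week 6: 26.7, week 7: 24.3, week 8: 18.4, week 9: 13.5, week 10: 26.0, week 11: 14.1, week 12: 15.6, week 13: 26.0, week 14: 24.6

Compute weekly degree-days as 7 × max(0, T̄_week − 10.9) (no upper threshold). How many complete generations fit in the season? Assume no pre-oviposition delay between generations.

Weekly DD (7 × max(0, T̄ − 10.9)): 0.0, 11.9, 99.4, 0.0, 0.0, 110.6, 93.8, 52.5, 18.2, 105.7, 22.4, 32.9, 105.7, 95.9.
Season total = 749.0 DD.
Complete generations = ⌊749.0 / 136⌋ = 5.

5 generations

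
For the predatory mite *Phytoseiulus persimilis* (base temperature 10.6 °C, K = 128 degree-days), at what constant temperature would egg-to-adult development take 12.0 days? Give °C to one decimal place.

Required daily accumulation = 128 / 12.0 = 10.667 DD/day.
T = T_base + 10.667 = 10.6 + 10.667 = 21.267 ≈ 21.3 °C.

21.3 °C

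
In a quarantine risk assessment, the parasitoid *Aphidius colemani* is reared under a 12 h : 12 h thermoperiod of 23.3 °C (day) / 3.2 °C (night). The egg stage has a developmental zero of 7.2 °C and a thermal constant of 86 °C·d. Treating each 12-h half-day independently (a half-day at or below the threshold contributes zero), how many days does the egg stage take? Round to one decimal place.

Day half: max(0, 23.3 − 7.2) × 0.5 = 16.1 × 0.5 = 8.05 DD.
Night half: max(0, 3.2 − 7.2) × 0.5 = 0.0 × 0.5 = 0.00 DD.
Per 24 h: 8.05 DD/day.
Duration = 86 / 8.05 = 10.683 ≈ 10.7 days.

10.7 days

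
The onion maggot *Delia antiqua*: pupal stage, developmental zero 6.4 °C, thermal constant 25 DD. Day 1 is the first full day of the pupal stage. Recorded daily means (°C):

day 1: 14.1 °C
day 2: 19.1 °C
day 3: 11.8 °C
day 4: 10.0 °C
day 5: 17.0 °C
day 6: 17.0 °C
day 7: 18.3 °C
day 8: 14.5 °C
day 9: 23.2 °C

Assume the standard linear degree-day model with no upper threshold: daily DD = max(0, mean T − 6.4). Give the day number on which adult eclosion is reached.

day 3

Daily DD above 6.4 °C: 7.7, 12.7, 5.4, 3.6, 10.6, 10.6, 11.9, 8.1, 16.8.
Cumulative: 7.7, 20.4, 25.8, 29.4, 40.0, 50.6, 62.5, 70.6, 87.4.
The total first reaches 25 DD on day 3.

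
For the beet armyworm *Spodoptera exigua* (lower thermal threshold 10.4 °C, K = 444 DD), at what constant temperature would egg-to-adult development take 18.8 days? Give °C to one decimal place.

34.0 °C

Required daily accumulation = 444 / 18.8 = 23.617 DD/day.
T = T_base + 23.617 = 10.4 + 23.617 = 34.017 ≈ 34.0 °C.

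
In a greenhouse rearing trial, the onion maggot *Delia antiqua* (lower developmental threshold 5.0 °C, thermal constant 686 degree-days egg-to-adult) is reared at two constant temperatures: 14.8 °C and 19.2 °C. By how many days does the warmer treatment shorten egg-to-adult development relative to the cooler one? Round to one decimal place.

At 14.8 °C: 686 / (14.8 − 5.0) = 686 / 9.8 = 70.000 d.
At 19.2 °C: 686 / (19.2 − 5.0) = 686 / 14.2 = 48.310 d.
Difference = |70.000 − 48.310| = 21.690 ≈ 21.7 days.

21.7 days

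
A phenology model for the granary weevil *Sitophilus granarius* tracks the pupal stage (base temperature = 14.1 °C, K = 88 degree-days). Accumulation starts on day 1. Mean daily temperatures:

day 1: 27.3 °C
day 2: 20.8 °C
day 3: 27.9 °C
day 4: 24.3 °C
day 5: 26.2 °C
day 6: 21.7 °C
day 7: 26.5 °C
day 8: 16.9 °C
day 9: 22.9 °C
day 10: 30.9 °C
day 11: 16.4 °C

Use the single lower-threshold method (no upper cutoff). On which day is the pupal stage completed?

day 10

Daily DD above 14.1 °C: 13.2, 6.7, 13.8, 10.2, 12.1, 7.6, 12.4, 2.8, 8.8, 16.8, 2.3.
Cumulative: 13.2, 19.9, 33.7, 43.9, 56.0, 63.6, 76.0, 78.8, 87.6, 104.4, 106.7.
The total first reaches 88 DD on day 10.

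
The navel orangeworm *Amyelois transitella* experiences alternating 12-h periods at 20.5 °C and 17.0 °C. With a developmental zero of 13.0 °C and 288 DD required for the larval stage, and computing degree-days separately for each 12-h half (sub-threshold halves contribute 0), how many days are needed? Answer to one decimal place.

50.1 days

Day half: max(0, 20.5 − 13.0) × 0.5 = 7.5 × 0.5 = 3.75 DD.
Night half: max(0, 17.0 − 13.0) × 0.5 = 4.0 × 0.5 = 2.00 DD.
Per 24 h: 5.75 DD/day.
Duration = 288 / 5.75 = 50.087 ≈ 50.1 days.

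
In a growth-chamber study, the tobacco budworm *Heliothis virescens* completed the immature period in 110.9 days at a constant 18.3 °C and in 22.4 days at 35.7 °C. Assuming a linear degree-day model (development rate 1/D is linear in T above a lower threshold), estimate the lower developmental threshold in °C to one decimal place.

Equal thermal constants: D₁(T₁ − T_b) = D₂(T₂ − T_b).
110.9·(18.3 − T_b) = 22.4·(35.7 − T_b)
T_b = (110.9·18.3 − 22.4·35.7) / (110.9 − 22.4) = 1229.79 / 88.5 = 13.896 °C ≈ 13.9 °C.

13.9 °C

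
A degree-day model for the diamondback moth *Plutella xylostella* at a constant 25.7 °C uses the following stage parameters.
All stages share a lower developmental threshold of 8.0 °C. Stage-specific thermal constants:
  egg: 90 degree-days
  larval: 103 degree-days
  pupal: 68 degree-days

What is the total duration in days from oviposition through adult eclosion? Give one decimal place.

Daily accumulation at 25.7 °C = 25.7 − 8.0 = 17.7 DD/day.
Total K = 90 + 103 + 68 = 261 DD.
Total duration = 261 / 17.7 = 14.746 ≈ 14.7 days.

14.7 days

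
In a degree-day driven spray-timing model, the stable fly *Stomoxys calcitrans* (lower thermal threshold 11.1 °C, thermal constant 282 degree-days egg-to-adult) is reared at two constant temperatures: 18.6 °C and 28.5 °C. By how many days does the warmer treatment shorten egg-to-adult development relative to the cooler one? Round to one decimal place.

At 18.6 °C: 282 / (18.6 − 11.1) = 282 / 7.5 = 37.600 d.
At 28.5 °C: 282 / (28.5 − 11.1) = 282 / 17.4 = 16.207 d.
Difference = |37.600 − 16.207| = 21.393 ≈ 21.4 days.

21.4 days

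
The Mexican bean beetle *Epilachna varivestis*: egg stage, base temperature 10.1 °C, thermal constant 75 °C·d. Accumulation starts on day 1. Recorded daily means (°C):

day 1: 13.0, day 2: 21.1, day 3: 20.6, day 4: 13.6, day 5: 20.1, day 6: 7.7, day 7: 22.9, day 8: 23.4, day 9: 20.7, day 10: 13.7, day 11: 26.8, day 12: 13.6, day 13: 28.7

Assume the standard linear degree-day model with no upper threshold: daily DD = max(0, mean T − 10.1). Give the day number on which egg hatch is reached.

Daily DD above 10.1 °C: 2.9, 11.0, 10.5, 3.5, 10.0, 0.0, 12.8, 13.3, 10.6, 3.6, 16.7, 3.5, 18.6.
Cumulative: 2.9, 13.9, 24.4, 27.9, 37.9, 37.9, 50.7, 64.0, 74.6, 78.2, 94.9, 98.4, 117.0.
The total first reaches 75 DD on day 10.

day 10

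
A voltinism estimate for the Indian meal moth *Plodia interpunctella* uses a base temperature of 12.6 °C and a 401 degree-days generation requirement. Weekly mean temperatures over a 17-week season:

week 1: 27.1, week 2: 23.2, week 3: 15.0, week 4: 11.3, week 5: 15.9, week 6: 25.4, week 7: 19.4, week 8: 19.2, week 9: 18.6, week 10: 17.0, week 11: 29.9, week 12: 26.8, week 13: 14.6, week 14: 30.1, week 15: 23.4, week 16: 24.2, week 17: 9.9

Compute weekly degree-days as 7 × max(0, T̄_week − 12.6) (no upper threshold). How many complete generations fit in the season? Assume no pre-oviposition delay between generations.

2 generations

Weekly DD (7 × max(0, T̄ − 12.6)): 101.5, 74.2, 16.8, 0.0, 23.1, 89.6, 47.6, 46.2, 42.0, 30.8, 121.1, 99.4, 14.0, 122.5, 75.6, 81.2, 0.0.
Season total = 985.6 DD.
Complete generations = ⌊985.6 / 401⌋ = 2.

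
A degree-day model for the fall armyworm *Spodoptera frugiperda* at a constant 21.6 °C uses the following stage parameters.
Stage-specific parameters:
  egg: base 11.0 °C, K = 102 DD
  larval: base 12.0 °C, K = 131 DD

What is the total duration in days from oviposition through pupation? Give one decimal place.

23.3 days

egg: 102 / (21.6 − 11.0) = 102 / 10.6 = 9.623 d.
larval: 131 / (21.6 − 12.0) = 131 / 9.6 = 13.646 d.
Sum = 23.268 ≈ 23.3 days.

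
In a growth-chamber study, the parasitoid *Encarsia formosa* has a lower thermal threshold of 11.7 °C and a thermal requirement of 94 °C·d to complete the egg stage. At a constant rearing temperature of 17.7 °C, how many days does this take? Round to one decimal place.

Daily accumulation = 17.7 − 11.7 = 6.0 DD/day.
Duration = 94 / 6.0 = 15.667 ≈ 15.7 days.

15.7 days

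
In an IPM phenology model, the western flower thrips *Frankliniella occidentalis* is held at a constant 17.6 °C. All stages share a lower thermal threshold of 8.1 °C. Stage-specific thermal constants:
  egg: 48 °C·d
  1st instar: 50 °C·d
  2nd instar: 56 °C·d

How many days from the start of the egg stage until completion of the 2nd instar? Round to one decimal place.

16.2 days

Daily accumulation at 17.6 °C = 17.6 − 8.1 = 9.5 DD/day.
Total K = 48 + 50 + 56 = 154 DD.
Total duration = 154 / 9.5 = 16.211 ≈ 16.2 days.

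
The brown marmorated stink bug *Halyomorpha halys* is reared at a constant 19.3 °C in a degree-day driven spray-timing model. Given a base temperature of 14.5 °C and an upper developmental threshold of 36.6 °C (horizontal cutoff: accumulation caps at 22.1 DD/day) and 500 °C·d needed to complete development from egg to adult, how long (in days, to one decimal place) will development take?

104.2 days

Daily accumulation = 19.3 − 14.5 = 4.8 DD/day.
Duration = 500 / 4.8 = 104.167 ≈ 104.2 days.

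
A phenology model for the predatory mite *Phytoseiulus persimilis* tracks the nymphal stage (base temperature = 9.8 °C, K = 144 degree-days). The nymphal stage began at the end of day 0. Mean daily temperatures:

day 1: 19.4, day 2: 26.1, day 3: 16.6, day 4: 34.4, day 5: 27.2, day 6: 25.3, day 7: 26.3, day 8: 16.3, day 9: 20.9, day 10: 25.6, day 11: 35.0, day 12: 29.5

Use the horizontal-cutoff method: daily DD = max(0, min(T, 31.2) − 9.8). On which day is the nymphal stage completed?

Daily DD above 9.8 °C (capped at 21.4): 9.6, 16.3, 6.8, 21.4, 17.4, 15.5, 16.5, 6.5, 11.1, 15.8, 21.4, 19.7.
Cumulative: 9.6, 25.9, 32.7, 54.1, 71.5, 87.0, 103.5, 110.0, 121.1, 136.9, 158.3, 178.0.
The total first reaches 144 DD on day 11.

day 11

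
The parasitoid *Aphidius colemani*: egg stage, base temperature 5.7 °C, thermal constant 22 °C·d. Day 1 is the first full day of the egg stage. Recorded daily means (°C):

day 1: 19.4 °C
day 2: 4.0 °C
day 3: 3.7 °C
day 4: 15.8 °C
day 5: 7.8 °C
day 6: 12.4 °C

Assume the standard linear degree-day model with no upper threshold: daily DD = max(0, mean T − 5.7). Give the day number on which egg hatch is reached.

day 4

Daily DD above 5.7 °C: 13.7, 0.0, 0.0, 10.1, 2.1, 6.7.
Cumulative: 13.7, 13.7, 13.7, 23.8, 25.9, 32.6.
The total first reaches 22 DD on day 4.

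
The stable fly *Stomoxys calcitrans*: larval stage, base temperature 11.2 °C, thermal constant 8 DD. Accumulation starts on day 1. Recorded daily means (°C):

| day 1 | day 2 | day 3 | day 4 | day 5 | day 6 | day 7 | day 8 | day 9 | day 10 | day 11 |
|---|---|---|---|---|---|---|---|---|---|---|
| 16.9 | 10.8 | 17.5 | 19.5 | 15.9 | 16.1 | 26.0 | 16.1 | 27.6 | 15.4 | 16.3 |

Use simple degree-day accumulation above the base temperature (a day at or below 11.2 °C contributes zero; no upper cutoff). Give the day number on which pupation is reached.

Daily DD above 11.2 °C: 5.7, 0.0, 6.3, 8.3, 4.7, 4.9, 14.8, 4.9, 16.4, 4.2, 5.1.
Cumulative: 5.7, 5.7, 12.0, 20.3, 25.0, 29.9, 44.7, 49.6, 66.0, 70.2, 75.3.
The total first reaches 8 DD on day 3.

day 3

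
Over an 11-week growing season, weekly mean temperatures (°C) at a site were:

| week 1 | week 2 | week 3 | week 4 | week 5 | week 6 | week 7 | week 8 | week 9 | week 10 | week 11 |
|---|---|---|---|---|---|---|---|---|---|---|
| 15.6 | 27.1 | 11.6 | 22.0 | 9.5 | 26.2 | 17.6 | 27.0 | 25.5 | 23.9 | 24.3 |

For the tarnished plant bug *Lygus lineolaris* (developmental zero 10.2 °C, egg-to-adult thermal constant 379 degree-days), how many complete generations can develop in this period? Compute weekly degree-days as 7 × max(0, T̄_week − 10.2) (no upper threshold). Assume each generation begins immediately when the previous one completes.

2 generations

Weekly DD (7 × max(0, T̄ − 10.2)): 37.8, 118.3, 9.8, 82.6, 0.0, 112.0, 51.8, 117.6, 107.1, 95.9, 98.7.
Season total = 831.6 DD.
Complete generations = ⌊831.6 / 379⌋ = 2.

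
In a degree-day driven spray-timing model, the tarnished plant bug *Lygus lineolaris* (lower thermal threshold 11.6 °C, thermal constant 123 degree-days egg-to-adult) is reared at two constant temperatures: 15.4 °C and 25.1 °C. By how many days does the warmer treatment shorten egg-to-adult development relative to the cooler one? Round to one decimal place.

23.3 days

At 15.4 °C: 123 / (15.4 − 11.6) = 123 / 3.8 = 32.368 d.
At 25.1 °C: 123 / (25.1 − 11.6) = 123 / 13.5 = 9.111 d.
Difference = |32.368 − 9.111| = 23.257 ≈ 23.3 days.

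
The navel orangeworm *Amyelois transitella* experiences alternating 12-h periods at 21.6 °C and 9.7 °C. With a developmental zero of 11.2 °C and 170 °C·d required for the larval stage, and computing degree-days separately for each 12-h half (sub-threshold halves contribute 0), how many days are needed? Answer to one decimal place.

Day half: max(0, 21.6 − 11.2) × 0.5 = 10.4 × 0.5 = 5.20 DD.
Night half: max(0, 9.7 − 11.2) × 0.5 = 0.0 × 0.5 = 0.00 DD.
Per 24 h: 5.20 DD/day.
Duration = 170 / 5.20 = 32.692 ≈ 32.7 days.

32.7 days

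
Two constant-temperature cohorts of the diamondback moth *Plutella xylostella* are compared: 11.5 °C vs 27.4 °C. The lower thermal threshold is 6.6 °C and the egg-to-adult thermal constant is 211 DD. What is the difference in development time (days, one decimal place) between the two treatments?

At 11.5 °C: 211 / (11.5 − 6.6) = 211 / 4.9 = 43.061 d.
At 27.4 °C: 211 / (27.4 − 6.6) = 211 / 20.8 = 10.144 d.
Difference = |43.061 − 10.144| = 32.917 ≈ 32.9 days.

32.9 days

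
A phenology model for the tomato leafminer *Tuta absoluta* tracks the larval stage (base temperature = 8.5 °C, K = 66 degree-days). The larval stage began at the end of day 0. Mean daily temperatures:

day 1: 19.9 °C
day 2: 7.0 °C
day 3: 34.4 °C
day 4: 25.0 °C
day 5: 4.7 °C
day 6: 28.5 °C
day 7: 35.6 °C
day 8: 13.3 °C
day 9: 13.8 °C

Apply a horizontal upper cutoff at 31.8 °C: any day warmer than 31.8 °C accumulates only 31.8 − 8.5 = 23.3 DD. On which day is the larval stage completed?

day 6

Daily DD above 8.5 °C (capped at 23.3): 11.4, 0.0, 23.3, 16.5, 0.0, 20.0, 23.3, 4.8, 5.3.
Cumulative: 11.4, 11.4, 34.7, 51.2, 51.2, 71.2, 94.5, 99.3, 104.6.
The total first reaches 66 DD on day 6.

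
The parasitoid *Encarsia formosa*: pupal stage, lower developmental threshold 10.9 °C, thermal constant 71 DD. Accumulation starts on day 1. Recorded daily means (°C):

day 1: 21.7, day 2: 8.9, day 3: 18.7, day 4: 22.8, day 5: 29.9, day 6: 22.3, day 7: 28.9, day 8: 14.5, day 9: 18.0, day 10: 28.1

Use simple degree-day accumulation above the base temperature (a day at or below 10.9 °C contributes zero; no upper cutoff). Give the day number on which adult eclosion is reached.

day 7

Daily DD above 10.9 °C: 10.8, 0.0, 7.8, 11.9, 19.0, 11.4, 18.0, 3.6, 7.1, 17.2.
Cumulative: 10.8, 10.8, 18.6, 30.5, 49.5, 60.9, 78.9, 82.5, 89.6, 106.8.
The total first reaches 71 DD on day 7.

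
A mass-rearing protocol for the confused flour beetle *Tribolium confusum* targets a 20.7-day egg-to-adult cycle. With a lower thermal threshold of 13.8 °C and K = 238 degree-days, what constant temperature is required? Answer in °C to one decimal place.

25.3 °C

Required daily accumulation = 238 / 20.7 = 11.498 DD/day.
T = T_base + 11.498 = 13.8 + 11.498 = 25.298 ≈ 25.3 °C.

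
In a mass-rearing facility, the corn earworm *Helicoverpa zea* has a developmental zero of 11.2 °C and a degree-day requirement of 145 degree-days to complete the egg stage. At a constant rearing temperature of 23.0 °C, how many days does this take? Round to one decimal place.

Daily accumulation = 23.0 − 11.2 = 11.8 DD/day.
Duration = 145 / 11.8 = 12.288 ≈ 12.3 days.

12.3 days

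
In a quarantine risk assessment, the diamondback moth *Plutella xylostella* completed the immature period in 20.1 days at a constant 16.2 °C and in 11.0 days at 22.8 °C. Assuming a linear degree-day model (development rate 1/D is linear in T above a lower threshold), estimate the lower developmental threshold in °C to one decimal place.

8.2 °C

Equal thermal constants: D₁(T₁ − T_b) = D₂(T₂ − T_b).
20.1·(16.2 − T_b) = 11.0·(22.8 − T_b)
T_b = (20.1·16.2 − 11.0·22.8) / (20.1 − 11.0) = 74.82 / 9.1 = 8.222 °C ≈ 8.2 °C.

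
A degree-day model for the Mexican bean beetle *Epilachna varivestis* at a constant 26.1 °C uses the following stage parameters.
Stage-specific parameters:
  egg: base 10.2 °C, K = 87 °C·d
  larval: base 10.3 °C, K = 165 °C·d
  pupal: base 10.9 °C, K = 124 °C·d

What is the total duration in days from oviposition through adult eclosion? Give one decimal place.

24.1 days

egg: 87 / (26.1 − 10.2) = 87 / 15.9 = 5.472 d.
larval: 165 / (26.1 − 10.3) = 165 / 15.8 = 10.443 d.
pupal: 124 / (26.1 − 10.9) = 124 / 15.2 = 8.158 d.
Sum = 24.073 ≈ 24.1 days.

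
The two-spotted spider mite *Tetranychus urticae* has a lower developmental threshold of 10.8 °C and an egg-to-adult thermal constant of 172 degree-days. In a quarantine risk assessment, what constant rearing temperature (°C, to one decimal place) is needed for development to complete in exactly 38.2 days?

Required daily accumulation = 172 / 38.2 = 4.503 DD/day.
T = T_base + 4.503 = 10.8 + 4.503 = 15.303 ≈ 15.3 °C.

15.3 °C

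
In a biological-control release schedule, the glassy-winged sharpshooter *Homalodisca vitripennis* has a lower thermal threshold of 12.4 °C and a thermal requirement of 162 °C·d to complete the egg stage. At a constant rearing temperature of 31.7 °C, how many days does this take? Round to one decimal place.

8.4 days

Daily accumulation = 31.7 − 12.4 = 19.3 DD/day.
Duration = 162 / 19.3 = 8.394 ≈ 8.4 days.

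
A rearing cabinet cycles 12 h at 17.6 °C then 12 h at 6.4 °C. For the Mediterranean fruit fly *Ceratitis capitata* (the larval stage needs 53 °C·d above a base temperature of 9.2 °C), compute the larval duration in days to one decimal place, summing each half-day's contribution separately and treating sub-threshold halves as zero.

Day half: max(0, 17.6 − 9.2) × 0.5 = 8.4 × 0.5 = 4.20 DD.
Night half: max(0, 6.4 − 9.2) × 0.5 = 0.0 × 0.5 = 0.00 DD.
Per 24 h: 4.20 DD/day.
Duration = 53 / 4.20 = 12.619 ≈ 12.6 days.

12.6 days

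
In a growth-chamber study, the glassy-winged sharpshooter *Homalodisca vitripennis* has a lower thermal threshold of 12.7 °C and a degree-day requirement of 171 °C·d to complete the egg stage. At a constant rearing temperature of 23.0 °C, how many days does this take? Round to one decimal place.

Daily accumulation = 23.0 − 12.7 = 10.3 DD/day.
Duration = 171 / 10.3 = 16.602 ≈ 16.6 days.

16.6 days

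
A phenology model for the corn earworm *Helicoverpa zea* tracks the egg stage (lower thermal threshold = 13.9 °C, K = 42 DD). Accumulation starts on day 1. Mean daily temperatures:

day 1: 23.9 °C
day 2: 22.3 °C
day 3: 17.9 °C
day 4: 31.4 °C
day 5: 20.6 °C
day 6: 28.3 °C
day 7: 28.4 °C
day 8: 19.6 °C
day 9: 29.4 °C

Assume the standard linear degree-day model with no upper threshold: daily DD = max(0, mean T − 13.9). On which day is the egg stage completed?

day 5

Daily DD above 13.9 °C: 10.0, 8.4, 4.0, 17.5, 6.7, 14.4, 14.5, 5.7, 15.5.
Cumulative: 10.0, 18.4, 22.4, 39.9, 46.6, 61.0, 75.5, 81.2, 96.7.
The total first reaches 42 DD on day 5.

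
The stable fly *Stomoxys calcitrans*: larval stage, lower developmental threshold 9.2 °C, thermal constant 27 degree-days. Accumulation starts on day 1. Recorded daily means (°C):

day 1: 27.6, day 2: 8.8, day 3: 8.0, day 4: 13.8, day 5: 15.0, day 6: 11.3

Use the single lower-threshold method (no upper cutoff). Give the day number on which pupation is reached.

day 5

Daily DD above 9.2 °C: 18.4, 0.0, 0.0, 4.6, 5.8, 2.1.
Cumulative: 18.4, 18.4, 18.4, 23.0, 28.8, 30.9.
The total first reaches 27 DD on day 5.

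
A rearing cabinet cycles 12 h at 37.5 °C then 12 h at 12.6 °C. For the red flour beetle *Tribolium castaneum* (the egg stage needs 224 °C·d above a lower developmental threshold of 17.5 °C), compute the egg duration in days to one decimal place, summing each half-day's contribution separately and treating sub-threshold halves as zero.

22.4 days

Day half: max(0, 37.5 − 17.5) × 0.5 = 20.0 × 0.5 = 10.00 DD.
Night half: max(0, 12.6 − 17.5) × 0.5 = 0.0 × 0.5 = 0.00 DD.
Per 24 h: 10.00 DD/day.
Duration = 224 / 10.00 = 22.400 ≈ 22.4 days.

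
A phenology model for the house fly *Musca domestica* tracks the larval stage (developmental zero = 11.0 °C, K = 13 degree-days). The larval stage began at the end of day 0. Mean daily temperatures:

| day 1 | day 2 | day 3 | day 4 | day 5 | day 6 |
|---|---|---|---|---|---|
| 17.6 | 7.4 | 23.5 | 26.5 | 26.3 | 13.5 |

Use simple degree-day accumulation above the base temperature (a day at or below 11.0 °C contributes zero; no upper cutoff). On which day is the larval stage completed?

day 3

Daily DD above 11.0 °C: 6.6, 0.0, 12.5, 15.5, 15.3, 2.5.
Cumulative: 6.6, 6.6, 19.1, 34.6, 49.9, 52.4.
The total first reaches 13 DD on day 3.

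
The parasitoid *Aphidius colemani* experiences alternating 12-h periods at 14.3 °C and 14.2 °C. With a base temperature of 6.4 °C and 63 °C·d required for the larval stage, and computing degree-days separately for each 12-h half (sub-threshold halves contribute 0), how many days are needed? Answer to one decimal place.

Day half: max(0, 14.3 − 6.4) × 0.5 = 7.9 × 0.5 = 3.95 DD.
Night half: max(0, 14.2 − 6.4) × 0.5 = 7.8 × 0.5 = 3.90 DD.
Per 24 h: 7.85 DD/day.
Duration = 63 / 7.85 = 8.025 ≈ 8.0 days.

8.0 days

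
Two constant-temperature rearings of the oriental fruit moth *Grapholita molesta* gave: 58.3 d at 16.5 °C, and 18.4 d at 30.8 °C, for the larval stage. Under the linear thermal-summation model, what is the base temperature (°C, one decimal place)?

Under the model K = D·(T − T_b), so D₁·(T₁ − T_b) = D₂·(T₂ − T_b).
58.3·(16.5 − T_b) = 18.4·(30.8 − T_b)
T_b = (58.3·16.5 − 18.4·30.8) / (58.3 − 18.4) = 395.23 / 39.9 = 9.906 °C ≈ 9.9 °C.

9.9 °C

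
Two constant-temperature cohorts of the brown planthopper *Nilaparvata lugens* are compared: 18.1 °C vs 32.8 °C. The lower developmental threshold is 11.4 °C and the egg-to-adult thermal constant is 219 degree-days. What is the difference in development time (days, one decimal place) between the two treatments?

At 18.1 °C: 219 / (18.1 − 11.4) = 219 / 6.7 = 32.687 d.
At 32.8 °C: 219 / (32.8 − 11.4) = 219 / 21.4 = 10.234 d.
Difference = |32.687 − 10.234| = 22.453 ≈ 22.5 days.

22.5 days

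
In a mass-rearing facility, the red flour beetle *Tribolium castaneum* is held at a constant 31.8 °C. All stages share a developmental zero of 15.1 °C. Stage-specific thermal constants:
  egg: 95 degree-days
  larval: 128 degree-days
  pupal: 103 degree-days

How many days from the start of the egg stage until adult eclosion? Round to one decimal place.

Daily accumulation at 31.8 °C = 31.8 − 15.1 = 16.7 DD/day.
Total K = 95 + 128 + 103 = 326 DD.
Total duration = 326 / 16.7 = 19.521 ≈ 19.5 days.

19.5 days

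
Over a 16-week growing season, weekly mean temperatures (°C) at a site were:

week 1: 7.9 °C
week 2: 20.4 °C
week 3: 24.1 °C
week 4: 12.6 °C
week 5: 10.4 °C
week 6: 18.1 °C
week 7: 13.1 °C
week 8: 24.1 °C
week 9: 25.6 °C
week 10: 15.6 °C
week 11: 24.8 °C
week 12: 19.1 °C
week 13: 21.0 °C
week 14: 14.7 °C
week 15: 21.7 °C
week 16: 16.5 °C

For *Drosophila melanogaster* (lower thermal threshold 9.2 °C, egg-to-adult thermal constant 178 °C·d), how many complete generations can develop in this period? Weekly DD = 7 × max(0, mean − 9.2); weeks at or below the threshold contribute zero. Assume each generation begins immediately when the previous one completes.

Weekly DD (7 × max(0, T̄ − 9.2)): 0.0, 78.4, 104.3, 23.8, 8.4, 62.3, 27.3, 104.3, 114.8, 44.8, 109.2, 69.3, 82.6, 38.5, 87.5, 51.1.
Season total = 1006.6 DD.
Complete generations = ⌊1006.6 / 178⌋ = 5.

5 generations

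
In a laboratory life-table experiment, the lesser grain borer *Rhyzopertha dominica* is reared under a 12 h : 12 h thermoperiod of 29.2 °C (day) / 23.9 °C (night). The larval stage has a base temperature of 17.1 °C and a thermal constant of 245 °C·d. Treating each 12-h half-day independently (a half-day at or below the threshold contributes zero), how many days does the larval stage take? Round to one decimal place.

Day half: max(0, 29.2 − 17.1) × 0.5 = 12.1 × 0.5 = 6.05 DD.
Night half: max(0, 23.9 − 17.1) × 0.5 = 6.8 × 0.5 = 3.40 DD.
Per 24 h: 9.45 DD/day.
Duration = 245 / 9.45 = 25.926 ≈ 25.9 days.

25.9 days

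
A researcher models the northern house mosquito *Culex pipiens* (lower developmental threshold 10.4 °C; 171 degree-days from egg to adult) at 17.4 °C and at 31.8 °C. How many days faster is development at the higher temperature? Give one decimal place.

16.4 days

At 17.4 °C: 171 / (17.4 − 10.4) = 171 / 7.0 = 24.429 d.
At 31.8 °C: 171 / (31.8 − 10.4) = 171 / 21.4 = 7.991 d.
Difference = |24.429 − 7.991| = 16.438 ≈ 16.4 days.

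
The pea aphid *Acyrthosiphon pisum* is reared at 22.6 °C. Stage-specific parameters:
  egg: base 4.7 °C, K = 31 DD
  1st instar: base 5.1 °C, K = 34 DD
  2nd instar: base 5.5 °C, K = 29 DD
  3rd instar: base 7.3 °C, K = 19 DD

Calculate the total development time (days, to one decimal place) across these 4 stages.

6.6 days

egg: 31 / (22.6 − 4.7) = 31 / 17.9 = 1.732 d.
1st instar: 34 / (22.6 − 5.1) = 34 / 17.5 = 1.943 d.
2nd instar: 29 / (22.6 − 5.5) = 29 / 17.1 = 1.696 d.
3rd instar: 19 / (22.6 − 7.3) = 19 / 15.3 = 1.242 d.
Sum = 6.612 ≈ 6.6 days.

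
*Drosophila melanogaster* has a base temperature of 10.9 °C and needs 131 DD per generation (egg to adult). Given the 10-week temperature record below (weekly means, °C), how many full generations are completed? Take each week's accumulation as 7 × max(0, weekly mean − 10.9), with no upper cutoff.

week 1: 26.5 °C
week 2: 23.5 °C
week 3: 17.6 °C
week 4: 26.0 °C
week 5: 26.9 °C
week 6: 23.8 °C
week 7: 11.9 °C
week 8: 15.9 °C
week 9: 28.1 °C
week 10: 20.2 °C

5 generations

Weekly DD (7 × max(0, T̄ − 10.9)): 109.2, 88.2, 46.9, 105.7, 112.0, 90.3, 7.0, 35.0, 120.4, 65.1.
Season total = 779.8 DD.
Complete generations = ⌊779.8 / 131⌋ = 5.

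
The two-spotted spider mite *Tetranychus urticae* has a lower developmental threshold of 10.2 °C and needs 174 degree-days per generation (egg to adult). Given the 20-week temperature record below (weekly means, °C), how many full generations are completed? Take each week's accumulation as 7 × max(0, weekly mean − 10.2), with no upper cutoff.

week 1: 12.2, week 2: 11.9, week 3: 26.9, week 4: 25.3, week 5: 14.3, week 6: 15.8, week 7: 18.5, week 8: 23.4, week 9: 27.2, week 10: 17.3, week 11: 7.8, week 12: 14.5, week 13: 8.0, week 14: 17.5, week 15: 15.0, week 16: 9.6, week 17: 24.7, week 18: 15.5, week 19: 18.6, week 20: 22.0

5 generations

Weekly DD (7 × max(0, T̄ − 10.2)): 14.0, 11.9, 116.9, 105.7, 28.7, 39.2, 58.1, 92.4, 119.0, 49.7, 0.0, 30.1, 0.0, 51.1, 33.6, 0.0, 101.5, 37.1, 58.8, 82.6.
Season total = 1030.4 DD.
Complete generations = ⌊1030.4 / 174⌋ = 5.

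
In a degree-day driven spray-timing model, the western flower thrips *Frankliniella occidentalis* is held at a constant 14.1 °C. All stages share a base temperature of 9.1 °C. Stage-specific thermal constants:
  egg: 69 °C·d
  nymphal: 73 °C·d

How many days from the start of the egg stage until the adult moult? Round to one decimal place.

Daily accumulation at 14.1 °C = 14.1 − 9.1 = 5.0 DD/day.
Total K = 69 + 73 = 142 DD.
Total duration = 142 / 5.0 = 28.400 ≈ 28.4 days.

28.4 days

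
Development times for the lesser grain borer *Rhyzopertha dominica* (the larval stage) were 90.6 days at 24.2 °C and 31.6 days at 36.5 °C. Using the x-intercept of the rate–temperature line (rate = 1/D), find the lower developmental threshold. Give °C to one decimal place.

17.6 °C

Under the model K = D·(T − T_b), so D₁·(T₁ − T_b) = D₂·(T₂ − T_b).
90.6·(24.2 − T_b) = 31.6·(36.5 − T_b)
T_b = (90.6·24.2 − 31.6·36.5) / (90.6 − 31.6) = 1039.12 / 59.0 = 17.612 °C ≈ 17.6 °C.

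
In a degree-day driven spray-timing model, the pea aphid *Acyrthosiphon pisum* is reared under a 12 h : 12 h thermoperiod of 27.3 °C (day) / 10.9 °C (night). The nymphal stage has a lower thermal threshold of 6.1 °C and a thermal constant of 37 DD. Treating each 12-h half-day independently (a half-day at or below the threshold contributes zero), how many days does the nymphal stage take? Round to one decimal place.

Day half: max(0, 27.3 − 6.1) × 0.5 = 21.2 × 0.5 = 10.60 DD.
Night half: max(0, 10.9 − 6.1) × 0.5 = 4.8 × 0.5 = 2.40 DD.
Per 24 h: 13.00 DD/day.
Duration = 37 / 13.00 = 2.846 ≈ 2.8 days.

2.8 days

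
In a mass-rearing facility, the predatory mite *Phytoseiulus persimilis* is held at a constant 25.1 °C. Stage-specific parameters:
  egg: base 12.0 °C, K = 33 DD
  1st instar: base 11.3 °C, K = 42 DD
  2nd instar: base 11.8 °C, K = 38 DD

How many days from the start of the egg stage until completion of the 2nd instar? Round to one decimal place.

egg: 33 / (25.1 − 12.0) = 33 / 13.1 = 2.519 d.
1st instar: 42 / (25.1 − 11.3) = 42 / 13.8 = 3.043 d.
2nd instar: 38 / (25.1 − 11.8) = 38 / 13.3 = 2.857 d.
Sum = 8.420 ≈ 8.4 days.

8.4 days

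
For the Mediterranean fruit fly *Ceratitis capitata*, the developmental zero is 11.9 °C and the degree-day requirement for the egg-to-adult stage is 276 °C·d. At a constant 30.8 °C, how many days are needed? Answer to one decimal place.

14.6 days

Daily accumulation = 30.8 − 11.9 = 18.9 DD/day.
Duration = 276 / 18.9 = 14.603 ≈ 14.6 days.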